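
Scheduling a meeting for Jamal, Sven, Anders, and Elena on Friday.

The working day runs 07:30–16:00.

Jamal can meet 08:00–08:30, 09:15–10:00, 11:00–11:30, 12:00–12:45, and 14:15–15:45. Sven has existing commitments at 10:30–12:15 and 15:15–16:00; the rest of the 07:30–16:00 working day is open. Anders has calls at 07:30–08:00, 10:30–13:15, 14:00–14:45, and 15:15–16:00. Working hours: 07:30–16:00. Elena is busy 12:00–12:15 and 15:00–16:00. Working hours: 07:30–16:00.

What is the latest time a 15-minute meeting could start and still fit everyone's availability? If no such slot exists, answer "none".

14:45

Sven free within 07:30–16:00: 07:30–10:30, 12:15–15:15.
Anders free within 07:30–16:00: 08:00–10:30, 13:15–14:00, 14:45–15:15.
Elena free within 07:30–16:00: 07:30–12:00, 12:15–15:00.
Jamal ∩ Sven: 08:00–08:30, 09:15–10:00, 12:15–12:45, 14:15–15:15.
Jamal ∩ Sven ∩ Anders: 08:00–08:30, 09:15–10:00, 14:45–15:15.
Jamal ∩ Sven ∩ Anders ∩ Elena: 08:00–08:30, 09:15–10:00, 14:45–15:00.
Windows ≥ 15 min: 08:00–08:30, 09:15–10:00, 14:45–15:00.
Latest start in the last window 14:45–15:00 is 15:00 − 15 min = 14:45.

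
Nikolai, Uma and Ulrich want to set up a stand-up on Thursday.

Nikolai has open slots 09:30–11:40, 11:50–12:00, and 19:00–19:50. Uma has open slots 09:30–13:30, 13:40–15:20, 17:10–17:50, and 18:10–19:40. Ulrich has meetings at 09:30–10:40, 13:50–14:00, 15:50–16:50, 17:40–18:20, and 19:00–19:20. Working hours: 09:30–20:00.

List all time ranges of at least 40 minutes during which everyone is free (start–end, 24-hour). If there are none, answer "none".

10:40–11:40

Ulrich free within 09:30–20:00: 10:40–13:50, 14:00–15:50, 16:50–17:40, 18:20–19:00, 19:20–20:00.
Nikolai ∩ Uma: 09:30–11:40, 11:50–12:00, 19:00–19:40.
Nikolai ∩ Uma ∩ Ulrich: 10:40–11:40, 11:50–12:00, 19:20–19:40.
Windows ≥ 40 min: 10:40–11:40.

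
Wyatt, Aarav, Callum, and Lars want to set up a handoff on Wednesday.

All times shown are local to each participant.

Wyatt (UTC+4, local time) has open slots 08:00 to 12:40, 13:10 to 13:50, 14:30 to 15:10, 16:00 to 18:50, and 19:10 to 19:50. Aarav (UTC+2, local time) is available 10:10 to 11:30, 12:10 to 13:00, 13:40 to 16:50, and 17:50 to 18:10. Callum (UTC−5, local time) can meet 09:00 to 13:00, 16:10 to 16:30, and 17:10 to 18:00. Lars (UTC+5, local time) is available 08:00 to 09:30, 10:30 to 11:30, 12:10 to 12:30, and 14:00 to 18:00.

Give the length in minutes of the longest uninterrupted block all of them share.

Wyatt → UTC: 04:00–08:40, 09:10–09:50, 10:30–11:10, 12:00–14:50, 15:10–15:50.
Aarav → UTC: 08:10–09:30, 10:10–11:00, 11:40–14:50, 15:50–16:10.
Callum → UTC: 14:00–18:00, 21:10–21:30, 22:10–23:00.
Lars → UTC: 03:00–04:30, 05:30–06:30, 07:10–07:30, 09:00–13:00.
Wyatt ∩ Aarav: 08:10–08:40, 09:10–09:30, 10:30–11:00, 12:00–14:50.
Wyatt ∩ Aarav ∩ Callum: 14:00–14:50.
Wyatt ∩ Aarav ∩ Callum ∩ Lars: (none).
No common window.

0 minutes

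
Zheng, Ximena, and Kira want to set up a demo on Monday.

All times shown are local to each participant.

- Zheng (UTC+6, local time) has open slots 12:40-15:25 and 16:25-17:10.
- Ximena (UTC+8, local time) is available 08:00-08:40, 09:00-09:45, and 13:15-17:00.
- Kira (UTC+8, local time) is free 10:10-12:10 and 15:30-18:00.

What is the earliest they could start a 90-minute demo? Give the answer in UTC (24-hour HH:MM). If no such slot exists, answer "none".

Zheng → UTC: 06:40–09:25, 10:25–11:10.
Ximena → UTC: 00:00–00:40, 01:00–01:45, 05:15–09:00.
Kira → UTC: 02:10–04:10, 07:30–10:00.
Zheng ∩ Ximena: 06:40–09:00.
Zheng ∩ Ximena ∩ Kira: 07:30–09:00.
Windows ≥ 90 min: 07:30–09:00.
Earliest such window starts at 07:30.

07:30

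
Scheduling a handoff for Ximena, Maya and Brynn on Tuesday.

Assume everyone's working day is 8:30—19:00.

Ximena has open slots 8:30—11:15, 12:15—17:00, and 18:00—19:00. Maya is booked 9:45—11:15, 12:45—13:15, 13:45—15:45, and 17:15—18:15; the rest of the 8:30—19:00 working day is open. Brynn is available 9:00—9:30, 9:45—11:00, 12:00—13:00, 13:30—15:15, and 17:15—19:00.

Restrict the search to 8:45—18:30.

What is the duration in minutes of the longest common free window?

30 minutes

Maya free within 08:30–19:00: 08:30–09:45, 11:15–12:45, 13:15–13:45, 15:45–17:15, 18:15–19:00.
Ximena ∩ Maya: 08:30–09:45, 12:15–12:45, 13:15–13:45, 15:45–17:00, 18:15–19:00.
Ximena ∩ Maya ∩ Brynn: 09:00–09:30, 12:15–12:45, 13:30–13:45, 18:15–19:00.
Restricted to 08:45–18:30: 09:00–09:30, 12:15–12:45, 13:30–13:45, 18:15–18:30.
Common window lengths: 30, 30, 15, 15 min; longest is 30.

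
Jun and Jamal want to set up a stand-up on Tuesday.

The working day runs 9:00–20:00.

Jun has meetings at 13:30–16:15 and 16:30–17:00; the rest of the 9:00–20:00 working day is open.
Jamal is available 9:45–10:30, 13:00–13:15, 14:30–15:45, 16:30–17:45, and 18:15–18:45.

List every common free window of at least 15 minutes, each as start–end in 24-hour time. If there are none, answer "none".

09:45–10:30, 13:00–13:15, 17:00–17:45, 18:15–18:45

Jun free within 09:00–20:00: 09:00–13:30, 16:15–16:30, 17:00–20:00.
Jun ∩ Jamal: 09:45–10:30, 13:00–13:15, 17:00–17:45, 18:15–18:45.
Windows ≥ 15 min: 09:45–10:30, 13:00–13:15, 17:00–17:45, 18:15–18:45.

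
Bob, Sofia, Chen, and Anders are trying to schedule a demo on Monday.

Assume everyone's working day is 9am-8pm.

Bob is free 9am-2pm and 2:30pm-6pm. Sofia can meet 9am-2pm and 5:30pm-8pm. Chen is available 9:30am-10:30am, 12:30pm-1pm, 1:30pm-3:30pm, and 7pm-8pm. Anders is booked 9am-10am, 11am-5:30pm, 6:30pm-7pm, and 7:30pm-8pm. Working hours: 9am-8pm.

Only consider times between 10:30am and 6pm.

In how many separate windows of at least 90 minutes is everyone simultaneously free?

0

Anders free within 09:00–20:00: 10:00–11:00, 17:30–18:30, 19:00–19:30.
Bob ∩ Sofia: 09:00–14:00, 17:30–18:00.
Bob ∩ Sofia ∩ Chen: 09:30–10:30, 12:30–13:00, 13:30–14:00.
Bob ∩ Sofia ∩ Chen ∩ Anders: 10:00–10:30.
Restricted to 10:30–18:00: (none).
Windows ≥ 90 min: (none).
That's 0 windows.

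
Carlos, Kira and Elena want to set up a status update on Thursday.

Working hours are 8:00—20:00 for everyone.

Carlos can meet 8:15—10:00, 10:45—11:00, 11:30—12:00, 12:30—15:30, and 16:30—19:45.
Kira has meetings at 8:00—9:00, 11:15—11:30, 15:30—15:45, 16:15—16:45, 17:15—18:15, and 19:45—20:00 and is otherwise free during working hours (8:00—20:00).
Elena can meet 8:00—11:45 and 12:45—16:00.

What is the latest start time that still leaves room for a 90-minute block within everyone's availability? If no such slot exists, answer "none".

14:00

Kira free within 08:00–20:00: 09:00–11:15, 11:30–15:30, 15:45–16:15, 16:45–17:15, 18:15–19:45.
Carlos ∩ Kira: 09:00–10:00, 10:45–11:00, 11:30–12:00, 12:30–15:30, 16:45–17:15, 18:15–19:45.
Carlos ∩ Kira ∩ Elena: 09:00–10:00, 10:45–11:00, 11:30–11:45, 12:45–15:30.
Windows ≥ 90 min: 12:45–15:30.
Latest start in the last window 12:45–15:30 is 15:30 − 90 min = 14:00.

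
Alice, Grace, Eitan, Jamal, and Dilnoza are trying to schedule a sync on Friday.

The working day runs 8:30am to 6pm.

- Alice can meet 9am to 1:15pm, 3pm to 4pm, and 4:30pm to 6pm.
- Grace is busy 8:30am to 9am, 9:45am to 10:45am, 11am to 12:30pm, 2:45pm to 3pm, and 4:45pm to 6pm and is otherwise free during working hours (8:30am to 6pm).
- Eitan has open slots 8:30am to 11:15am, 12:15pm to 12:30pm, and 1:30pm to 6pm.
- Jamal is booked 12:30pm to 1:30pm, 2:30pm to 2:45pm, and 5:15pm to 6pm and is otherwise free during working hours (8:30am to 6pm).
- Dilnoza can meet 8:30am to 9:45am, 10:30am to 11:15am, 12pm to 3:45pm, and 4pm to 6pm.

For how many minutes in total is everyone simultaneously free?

120 minutes

Grace free within 08:30–18:00: 09:00–09:45, 10:45–11:00, 12:30–14:45, 15:00–16:45.
Jamal free within 08:30–18:00: 08:30–12:30, 13:30–14:30, 14:45–17:15.
Alice ∩ Grace: 09:00–09:45, 10:45–11:00, 12:30–13:15, 15:00–16:00, 16:30–16:45.
Alice ∩ Grace ∩ Eitan: 09:00–09:45, 10:45–11:00, 15:00–16:00, 16:30–16:45.
Alice ∩ Grace ∩ Eitan ∩ Jamal: 09:00–09:45, 10:45–11:00, 15:00–16:00, 16:30–16:45.
Alice ∩ Grace ∩ Eitan ∩ Jamal ∩ Dilnoza: 09:00–09:45, 10:45–11:00, 15:00–15:45, 16:30–16:45.
Total common minutes: 45 + 15 + 45 + 15 = 120.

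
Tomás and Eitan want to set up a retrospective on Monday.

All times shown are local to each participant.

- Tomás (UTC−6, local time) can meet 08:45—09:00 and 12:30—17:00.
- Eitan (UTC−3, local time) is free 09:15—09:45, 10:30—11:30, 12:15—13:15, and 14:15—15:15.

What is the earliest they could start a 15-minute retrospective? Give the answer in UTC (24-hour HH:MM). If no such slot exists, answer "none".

none

Tomás → UTC: 14:45–15:00, 18:30–23:00.
Eitan → UTC: 12:15–12:45, 13:30–14:30, 15:15–16:15, 17:15–18:15.
Tomás ∩ Eitan: (none).
Windows ≥ 15 min: (none).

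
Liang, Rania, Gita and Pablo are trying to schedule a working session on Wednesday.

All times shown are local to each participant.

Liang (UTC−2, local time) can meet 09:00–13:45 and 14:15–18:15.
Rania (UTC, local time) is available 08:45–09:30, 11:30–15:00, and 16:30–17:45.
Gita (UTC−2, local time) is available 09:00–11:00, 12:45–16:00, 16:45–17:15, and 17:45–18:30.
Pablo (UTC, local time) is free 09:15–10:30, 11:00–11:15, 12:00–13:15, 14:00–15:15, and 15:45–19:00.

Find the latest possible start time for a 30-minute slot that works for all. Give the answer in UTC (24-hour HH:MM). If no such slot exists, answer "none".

Liang → UTC: 11:00–15:45, 16:15–20:15.
Rania → UTC: 08:45–09:30, 11:30–15:00, 16:30–17:45.
Gita → UTC: 11:00–13:00, 14:45–18:00, 18:45–19:15, 19:45–20:30.
Pablo → UTC: 09:15–10:30, 11:00–11:15, 12:00–13:15, 14:00–15:15, 15:45–19:00.
Liang ∩ Rania: 11:30–15:00, 16:30–17:45.
Liang ∩ Rania ∩ Gita: 11:30–13:00, 14:45–15:00, 16:30–17:45.
Liang ∩ Rania ∩ Gita ∩ Pablo: 12:00–13:00, 14:45–15:00, 16:30–17:45.
Windows ≥ 30 min: 12:00–13:00, 16:30–17:45.
Latest start in the last window 16:30–17:45 is 17:45 − 30 min = 17:15.

17:15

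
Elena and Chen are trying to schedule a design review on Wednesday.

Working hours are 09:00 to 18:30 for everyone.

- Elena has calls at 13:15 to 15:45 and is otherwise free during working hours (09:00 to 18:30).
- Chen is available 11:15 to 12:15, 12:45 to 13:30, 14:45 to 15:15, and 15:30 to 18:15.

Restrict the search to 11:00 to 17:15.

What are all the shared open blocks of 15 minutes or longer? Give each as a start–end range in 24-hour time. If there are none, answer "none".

Elena free within 09:00–18:30: 09:00–13:15, 15:45–18:30.
Elena ∩ Chen: 11:15–12:15, 12:45–13:15, 15:45–18:15.
Restricted to 11:00–17:15: 11:15–12:15, 12:45–13:15, 15:45–17:15.
Windows ≥ 15 min: 11:15–12:15, 12:45–13:15, 15:45–17:15.

11:15–12:15, 12:45–13:15, 15:45–17:15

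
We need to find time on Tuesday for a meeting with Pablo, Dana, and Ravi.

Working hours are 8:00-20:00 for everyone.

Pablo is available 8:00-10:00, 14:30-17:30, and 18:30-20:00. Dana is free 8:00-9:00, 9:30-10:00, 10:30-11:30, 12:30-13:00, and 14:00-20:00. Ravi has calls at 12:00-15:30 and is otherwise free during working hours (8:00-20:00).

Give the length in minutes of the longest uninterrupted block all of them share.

120 minutes

Ravi free within 08:00–20:00: 08:00–12:00, 15:30–20:00.
Pablo ∩ Dana: 08:00–09:00, 09:30–10:00, 14:30–17:30, 18:30–20:00.
Pablo ∩ Dana ∩ Ravi: 08:00–09:00, 09:30–10:00, 15:30–17:30, 18:30–20:00.
Common window lengths: 60, 30, 120, 90 min; longest is 120.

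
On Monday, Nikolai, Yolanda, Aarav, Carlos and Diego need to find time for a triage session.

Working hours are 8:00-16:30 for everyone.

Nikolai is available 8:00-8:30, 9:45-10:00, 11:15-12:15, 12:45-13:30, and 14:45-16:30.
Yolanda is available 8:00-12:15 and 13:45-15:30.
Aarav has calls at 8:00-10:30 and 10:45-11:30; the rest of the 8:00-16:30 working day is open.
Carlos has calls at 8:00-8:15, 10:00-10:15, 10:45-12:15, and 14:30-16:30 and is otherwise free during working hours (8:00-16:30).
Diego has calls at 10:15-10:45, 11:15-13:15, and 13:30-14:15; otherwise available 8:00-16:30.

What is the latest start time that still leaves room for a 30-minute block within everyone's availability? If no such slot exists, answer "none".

none

Aarav free within 08:00–16:30: 10:30–10:45, 11:30–16:30.
Carlos free within 08:00–16:30: 08:15–10:00, 10:15–10:45, 12:15–14:30.
Diego free within 08:00–16:30: 08:00–10:15, 10:45–11:15, 13:15–13:30, 14:15–16:30.
Nikolai ∩ Yolanda: 08:00–08:30, 09:45–10:00, 11:15–12:15, 14:45–15:30.
Nikolai ∩ Yolanda ∩ Aarav: 11:30–12:15, 14:45–15:30.
Nikolai ∩ Yolanda ∩ Aarav ∩ Carlos: (none).
Nikolai ∩ Yolanda ∩ Aarav ∩ Carlos ∩ Diego: (none).
Windows ≥ 30 min: (none).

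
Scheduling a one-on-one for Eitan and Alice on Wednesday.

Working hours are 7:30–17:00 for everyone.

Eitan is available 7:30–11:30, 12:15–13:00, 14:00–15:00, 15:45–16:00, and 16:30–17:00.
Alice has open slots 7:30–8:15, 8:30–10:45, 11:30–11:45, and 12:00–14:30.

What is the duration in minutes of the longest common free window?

135 minutes

Eitan ∩ Alice: 07:30–08:15, 08:30–10:45, 12:15–13:00, 14:00–14:30.
Common window lengths: 45, 135, 45, 30 min; longest is 135.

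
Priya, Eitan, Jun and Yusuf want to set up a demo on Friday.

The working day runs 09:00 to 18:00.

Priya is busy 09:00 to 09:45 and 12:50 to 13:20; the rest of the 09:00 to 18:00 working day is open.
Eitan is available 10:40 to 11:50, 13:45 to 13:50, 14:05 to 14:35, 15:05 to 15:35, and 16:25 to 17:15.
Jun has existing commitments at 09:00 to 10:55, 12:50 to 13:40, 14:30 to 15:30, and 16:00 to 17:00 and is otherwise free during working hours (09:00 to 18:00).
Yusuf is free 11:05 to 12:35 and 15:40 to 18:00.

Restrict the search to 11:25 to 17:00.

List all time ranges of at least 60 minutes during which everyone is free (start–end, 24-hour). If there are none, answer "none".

none

Priya free within 09:00–18:00: 09:45–12:50, 13:20–18:00.
Jun free within 09:00–18:00: 10:55–12:50, 13:40–14:30, 15:30–16:00, 17:00–18:00.
Priya ∩ Eitan: 10:40–11:50, 13:45–13:50, 14:05–14:35, 15:05–15:35, 16:25–17:15.
Priya ∩ Eitan ∩ Jun: 10:55–11:50, 13:45–13:50, 14:05–14:30, 15:30–15:35, 17:00–17:15.
Priya ∩ Eitan ∩ Jun ∩ Yusuf: 11:05–11:50, 17:00–17:15.
Restricted to 11:25–17:00: 11:25–11:50.
Windows ≥ 60 min: (none).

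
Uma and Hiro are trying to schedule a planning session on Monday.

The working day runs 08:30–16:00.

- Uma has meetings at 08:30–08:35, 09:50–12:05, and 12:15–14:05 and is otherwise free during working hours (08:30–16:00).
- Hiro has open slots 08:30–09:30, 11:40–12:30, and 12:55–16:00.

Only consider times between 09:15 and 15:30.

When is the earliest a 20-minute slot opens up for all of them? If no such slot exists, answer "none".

Uma free within 08:30–16:00: 08:35–09:50, 12:05–12:15, 14:05–16:00.
Uma ∩ Hiro: 08:35–09:30, 12:05–12:15, 14:05–16:00.
Restricted to 09:15–15:30: 09:15–09:30, 12:05–12:15, 14:05–15:30.
Windows ≥ 20 min: 14:05–15:30.
Earliest such window starts at 14:05.

14:05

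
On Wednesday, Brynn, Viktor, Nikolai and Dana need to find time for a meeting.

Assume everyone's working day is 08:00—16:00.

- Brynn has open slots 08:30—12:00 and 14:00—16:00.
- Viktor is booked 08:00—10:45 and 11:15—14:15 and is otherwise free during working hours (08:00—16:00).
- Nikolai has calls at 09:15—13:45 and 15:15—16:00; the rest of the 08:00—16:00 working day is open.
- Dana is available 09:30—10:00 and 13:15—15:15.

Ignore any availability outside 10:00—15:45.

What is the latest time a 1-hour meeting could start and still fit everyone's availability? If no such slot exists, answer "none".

Viktor free within 08:00–16:00: 10:45–11:15, 14:15–16:00.
Nikolai free within 08:00–16:00: 08:00–09:15, 13:45–15:15.
Brynn ∩ Viktor: 10:45–11:15, 14:15–16:00.
Brynn ∩ Viktor ∩ Nikolai: 14:15–15:15.
Brynn ∩ Viktor ∩ Nikolai ∩ Dana: 14:15–15:15.
Restricted to 10:00–15:45: 14:15–15:15.
Windows ≥ 60 min: 14:15–15:15.
Latest start in the last window 14:15–15:15 is 15:15 − 60 min = 14:15.

14:15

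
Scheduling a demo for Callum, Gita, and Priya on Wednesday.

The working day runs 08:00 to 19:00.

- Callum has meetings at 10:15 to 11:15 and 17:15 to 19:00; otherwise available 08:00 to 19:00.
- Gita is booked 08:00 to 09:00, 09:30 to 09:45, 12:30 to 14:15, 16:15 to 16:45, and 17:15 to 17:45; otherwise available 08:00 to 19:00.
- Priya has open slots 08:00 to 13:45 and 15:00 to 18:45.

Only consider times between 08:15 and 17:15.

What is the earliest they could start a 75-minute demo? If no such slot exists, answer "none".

11:15

Callum free within 08:00–19:00: 08:00–10:15, 11:15–17:15.
Gita free within 08:00–19:00: 09:00–09:30, 09:45–12:30, 14:15–16:15, 16:45–17:15, 17:45–19:00.
Callum ∩ Gita: 09:00–09:30, 09:45–10:15, 11:15–12:30, 14:15–16:15, 16:45–17:15.
Callum ∩ Gita ∩ Priya: 09:00–09:30, 09:45–10:15, 11:15–12:30, 15:00–16:15, 16:45–17:15.
Restricted to 08:15–17:15: 09:00–09:30, 09:45–10:15, 11:15–12:30, 15:00–16:15, 16:45–17:15.
Windows ≥ 75 min: 11:15–12:30, 15:00–16:15.
Earliest such window starts at 11:15.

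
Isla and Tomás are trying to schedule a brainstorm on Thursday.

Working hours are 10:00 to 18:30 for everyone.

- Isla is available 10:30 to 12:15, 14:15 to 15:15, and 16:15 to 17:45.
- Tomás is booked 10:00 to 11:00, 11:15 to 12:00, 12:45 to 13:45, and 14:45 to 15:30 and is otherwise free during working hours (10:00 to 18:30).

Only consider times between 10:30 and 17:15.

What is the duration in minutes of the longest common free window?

60 minutes

Tomás free within 10:00–18:30: 11:00–11:15, 12:00–12:45, 13:45–14:45, 15:30–18:30.
Isla ∩ Tomás: 11:00–11:15, 12:00–12:15, 14:15–14:45, 16:15–17:45.
Restricted to 10:30–17:15: 11:00–11:15, 12:00–12:15, 14:15–14:45, 16:15–17:15.
Common window lengths: 15, 15, 30, 60 min; longest is 60.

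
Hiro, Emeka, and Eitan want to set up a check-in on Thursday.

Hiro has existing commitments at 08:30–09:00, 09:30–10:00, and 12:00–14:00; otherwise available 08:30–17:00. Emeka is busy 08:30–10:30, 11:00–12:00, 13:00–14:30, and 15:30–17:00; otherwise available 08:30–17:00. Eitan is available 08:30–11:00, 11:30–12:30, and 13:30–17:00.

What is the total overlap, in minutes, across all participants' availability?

90 minutes

Hiro free within 08:30–17:00: 09:00–09:30, 10:00–12:00, 14:00–17:00.
Emeka free within 08:30–17:00: 10:30–11:00, 12:00–13:00, 14:30–15:30.
Hiro ∩ Emeka: 10:30–11:00, 14:30–15:30.
Hiro ∩ Emeka ∩ Eitan: 10:30–11:00, 14:30–15:30.
Total common minutes: 30 + 60 = 90.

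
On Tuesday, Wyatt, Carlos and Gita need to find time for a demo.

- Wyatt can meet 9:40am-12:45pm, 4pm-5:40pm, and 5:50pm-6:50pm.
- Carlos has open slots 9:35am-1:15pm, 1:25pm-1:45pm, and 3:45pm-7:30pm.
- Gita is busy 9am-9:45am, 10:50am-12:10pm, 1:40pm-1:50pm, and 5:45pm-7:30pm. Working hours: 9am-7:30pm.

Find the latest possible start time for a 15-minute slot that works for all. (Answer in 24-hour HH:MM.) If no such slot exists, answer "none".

Gita free within 09:00–19:30: 09:45–10:50, 12:10–13:40, 13:50–17:45.
Wyatt ∩ Carlos: 09:40–12:45, 16:00–17:40, 17:50–18:50.
Wyatt ∩ Carlos ∩ Gita: 09:45–10:50, 12:10–12:45, 16:00–17:40.
Windows ≥ 15 min: 09:45–10:50, 12:10–12:45, 16:00–17:40.
Latest start in the last window 16:00–17:40 is 17:40 − 15 min = 17:25.

17:25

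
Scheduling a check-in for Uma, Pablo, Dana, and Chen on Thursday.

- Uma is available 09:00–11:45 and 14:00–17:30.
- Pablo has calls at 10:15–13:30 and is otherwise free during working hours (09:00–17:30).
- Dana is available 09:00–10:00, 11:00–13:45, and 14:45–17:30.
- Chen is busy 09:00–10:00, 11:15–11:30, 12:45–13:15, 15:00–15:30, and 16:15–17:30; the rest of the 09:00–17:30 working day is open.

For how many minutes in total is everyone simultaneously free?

Pablo free within 09:00–17:30: 09:00–10:15, 13:30–17:30.
Chen free within 09:00–17:30: 10:00–11:15, 11:30–12:45, 13:15–15:00, 15:30–16:15.
Uma ∩ Pablo: 09:00–10:15, 14:00–17:30.
Uma ∩ Pablo ∩ Dana: 09:00–10:00, 14:45–17:30.
Uma ∩ Pablo ∩ Dana ∩ Chen: 14:45–15:00, 15:30–16:15.
Total common minutes: 15 + 45 = 60.

60 minutes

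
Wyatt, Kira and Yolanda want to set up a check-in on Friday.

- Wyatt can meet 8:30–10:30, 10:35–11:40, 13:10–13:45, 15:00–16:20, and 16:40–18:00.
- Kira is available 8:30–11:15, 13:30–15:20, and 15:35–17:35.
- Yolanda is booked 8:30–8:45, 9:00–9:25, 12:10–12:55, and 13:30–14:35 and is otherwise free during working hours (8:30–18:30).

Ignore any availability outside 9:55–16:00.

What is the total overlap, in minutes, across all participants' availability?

120 minutes

Yolanda free within 08:30–18:30: 08:45–09:00, 09:25–12:10, 12:55–13:30, 14:35–18:30.
Wyatt ∩ Kira: 08:30–10:30, 10:35–11:15, 13:30–13:45, 15:00–15:20, 15:35–16:20, 16:40–17:35.
Wyatt ∩ Kira ∩ Yolanda: 08:45–09:00, 09:25–10:30, 10:35–11:15, 15:00–15:20, 15:35–16:20, 16:40–17:35.
Restricted to 09:55–16:00: 09:55–10:30, 10:35–11:15, 15:00–15:20, 15:35–16:00.
Total common minutes: 35 + 40 + 20 + 25 = 120.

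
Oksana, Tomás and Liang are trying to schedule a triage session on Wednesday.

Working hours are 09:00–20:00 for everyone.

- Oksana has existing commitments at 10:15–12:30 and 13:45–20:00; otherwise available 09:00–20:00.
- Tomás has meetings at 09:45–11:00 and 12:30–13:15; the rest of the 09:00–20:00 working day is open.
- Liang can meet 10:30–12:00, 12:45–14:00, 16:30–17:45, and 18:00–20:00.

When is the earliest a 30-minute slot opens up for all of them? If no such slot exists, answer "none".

13:15

Oksana free within 09:00–20:00: 09:00–10:15, 12:30–13:45.
Tomás free within 09:00–20:00: 09:00–09:45, 11:00–12:30, 13:15–20:00.
Oksana ∩ Tomás: 09:00–09:45, 13:15–13:45.
Oksana ∩ Tomás ∩ Liang: 13:15–13:45.
Windows ≥ 30 min: 13:15–13:45.
Earliest such window starts at 13:15.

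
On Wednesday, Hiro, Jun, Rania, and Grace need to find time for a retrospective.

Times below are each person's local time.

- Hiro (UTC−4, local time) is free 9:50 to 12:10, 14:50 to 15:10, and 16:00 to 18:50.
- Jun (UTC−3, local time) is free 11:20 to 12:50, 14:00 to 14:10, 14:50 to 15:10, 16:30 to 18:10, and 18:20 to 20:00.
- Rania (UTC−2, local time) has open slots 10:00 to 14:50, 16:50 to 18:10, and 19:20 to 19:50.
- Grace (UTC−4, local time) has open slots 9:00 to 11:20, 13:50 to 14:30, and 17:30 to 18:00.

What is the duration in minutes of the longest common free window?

Hiro → UTC: 13:50–16:10, 18:50–19:10, 20:00–22:50.
Jun → UTC: 14:20–15:50, 17:00–17:10, 17:50–18:10, 19:30–21:10, 21:20–23:00.
Rania → UTC: 12:00–16:50, 18:50–20:10, 21:20–21:50.
Grace → UTC: 13:00–15:20, 17:50–18:30, 21:30–22:00.
Hiro ∩ Jun: 14:20–15:50, 20:00–21:10, 21:20–22:50.
Hiro ∩ Jun ∩ Rania: 14:20–15:50, 20:00–20:10, 21:20–21:50.
Hiro ∩ Jun ∩ Rania ∩ Grace: 14:20–15:20, 21:30–21:50.
Common window lengths: 60, 20 min; longest is 60.

60 minutes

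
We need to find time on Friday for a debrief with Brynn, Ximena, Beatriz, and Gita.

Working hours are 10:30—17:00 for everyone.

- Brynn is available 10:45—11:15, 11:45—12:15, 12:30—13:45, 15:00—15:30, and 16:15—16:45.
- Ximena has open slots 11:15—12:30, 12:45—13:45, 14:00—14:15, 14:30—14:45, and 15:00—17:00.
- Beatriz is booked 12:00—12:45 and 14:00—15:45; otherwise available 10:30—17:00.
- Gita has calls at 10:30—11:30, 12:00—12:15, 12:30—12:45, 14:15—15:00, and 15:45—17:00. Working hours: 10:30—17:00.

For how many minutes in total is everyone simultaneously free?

Beatriz free within 10:30–17:00: 10:30–12:00, 12:45–14:00, 15:45–17:00.
Gita free within 10:30–17:00: 11:30–12:00, 12:15–12:30, 12:45–14:15, 15:00–15:45.
Brynn ∩ Ximena: 11:45–12:15, 12:45–13:45, 15:00–15:30, 16:15–16:45.
Brynn ∩ Ximena ∩ Beatriz: 11:45–12:00, 12:45–13:45, 16:15–16:45.
Brynn ∩ Ximena ∩ Beatriz ∩ Gita: 11:45–12:00, 12:45–13:45.
Total common minutes: 15 + 60 = 75.

75 minutes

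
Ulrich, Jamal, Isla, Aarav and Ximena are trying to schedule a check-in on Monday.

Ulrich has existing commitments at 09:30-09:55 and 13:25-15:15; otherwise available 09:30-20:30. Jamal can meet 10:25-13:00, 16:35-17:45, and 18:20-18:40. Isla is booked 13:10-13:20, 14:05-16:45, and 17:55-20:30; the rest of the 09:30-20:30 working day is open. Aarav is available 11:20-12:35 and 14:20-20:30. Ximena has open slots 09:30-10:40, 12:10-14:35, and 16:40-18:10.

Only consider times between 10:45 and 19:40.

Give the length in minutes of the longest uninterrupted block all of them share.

60 minutes

Ulrich free within 09:30–20:30: 09:55–13:25, 15:15–20:30.
Isla free within 09:30–20:30: 09:30–13:10, 13:20–14:05, 16:45–17:55.
Ulrich ∩ Jamal: 10:25–13:00, 16:35–17:45, 18:20–18:40.
Ulrich ∩ Jamal ∩ Isla: 10:25–13:00, 16:45–17:45.
Ulrich ∩ Jamal ∩ Isla ∩ Aarav: 11:20–12:35, 16:45–17:45.
Ulrich ∩ Jamal ∩ Isla ∩ Aarav ∩ Ximena: 12:10–12:35, 16:45–17:45.
Restricted to 10:45–19:40: 12:10–12:35, 16:45–17:45.
Common window lengths: 25, 60 min; longest is 60.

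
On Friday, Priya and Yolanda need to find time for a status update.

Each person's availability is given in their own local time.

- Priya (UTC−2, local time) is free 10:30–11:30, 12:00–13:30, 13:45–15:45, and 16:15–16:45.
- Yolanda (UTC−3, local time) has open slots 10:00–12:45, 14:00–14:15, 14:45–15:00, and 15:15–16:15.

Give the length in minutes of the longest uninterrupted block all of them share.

90 minutes

Priya → UTC: 12:30–13:30, 14:00–15:30, 15:45–17:45, 18:15–18:45.
Yolanda → UTC: 13:00–15:45, 17:00–17:15, 17:45–18:00, 18:15–19:15.
Priya ∩ Yolanda: 13:00–13:30, 14:00–15:30, 17:00–17:15, 18:15–18:45.
Common window lengths: 30, 90, 15, 30 min; longest is 90.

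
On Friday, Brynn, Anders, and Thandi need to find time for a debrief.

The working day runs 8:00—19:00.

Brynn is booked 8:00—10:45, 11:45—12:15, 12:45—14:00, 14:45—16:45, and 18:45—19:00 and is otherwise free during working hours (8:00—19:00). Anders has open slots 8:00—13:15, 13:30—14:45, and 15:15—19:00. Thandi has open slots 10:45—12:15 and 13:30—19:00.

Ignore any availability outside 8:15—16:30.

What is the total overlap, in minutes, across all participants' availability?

105 minutes

Brynn free within 08:00–19:00: 10:45–11:45, 12:15–12:45, 14:00–14:45, 16:45–18:45.
Brynn ∩ Anders: 10:45–11:45, 12:15–12:45, 14:00–14:45, 16:45–18:45.
Brynn ∩ Anders ∩ Thandi: 10:45–11:45, 14:00–14:45, 16:45–18:45.
Restricted to 08:15–16:30: 10:45–11:45, 14:00–14:45.
Total common minutes: 60 + 45 = 105.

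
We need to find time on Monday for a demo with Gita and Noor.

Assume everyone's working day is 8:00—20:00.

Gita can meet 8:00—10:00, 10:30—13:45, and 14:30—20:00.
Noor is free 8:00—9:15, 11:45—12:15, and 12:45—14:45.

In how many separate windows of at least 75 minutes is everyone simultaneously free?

Gita ∩ Noor: 08:00–09:15, 11:45–12:15, 12:45–13:45, 14:30–14:45.
Windows ≥ 75 min: 08:00–09:15.
That's 1 window.

1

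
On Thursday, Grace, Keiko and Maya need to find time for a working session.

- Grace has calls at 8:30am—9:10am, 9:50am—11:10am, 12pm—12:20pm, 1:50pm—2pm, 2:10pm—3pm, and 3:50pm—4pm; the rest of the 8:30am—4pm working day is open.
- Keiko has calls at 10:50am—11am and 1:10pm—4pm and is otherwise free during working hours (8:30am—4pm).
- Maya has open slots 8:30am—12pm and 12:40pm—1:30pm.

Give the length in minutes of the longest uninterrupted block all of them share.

50 minutes

Grace free within 08:30–16:00: 09:10–09:50, 11:10–12:00, 12:20–13:50, 14:00–14:10, 15:00–15:50.
Keiko free within 08:30–16:00: 08:30–10:50, 11:00–13:10.
Grace ∩ Keiko: 09:10–09:50, 11:10–12:00, 12:20–13:10.
Grace ∩ Keiko ∩ Maya: 09:10–09:50, 11:10–12:00, 12:40–13:10.
Common window lengths: 40, 50, 30 min; longest is 50.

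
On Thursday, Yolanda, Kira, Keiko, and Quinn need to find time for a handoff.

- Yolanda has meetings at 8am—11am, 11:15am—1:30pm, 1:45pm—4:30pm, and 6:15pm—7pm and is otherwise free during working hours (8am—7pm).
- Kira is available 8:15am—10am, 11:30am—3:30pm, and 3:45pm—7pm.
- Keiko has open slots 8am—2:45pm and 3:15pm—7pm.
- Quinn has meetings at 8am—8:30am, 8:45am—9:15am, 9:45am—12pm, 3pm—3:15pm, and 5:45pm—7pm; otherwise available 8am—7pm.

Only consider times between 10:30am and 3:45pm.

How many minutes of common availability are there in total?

15 minutes

Yolanda free within 08:00–19:00: 11:00–11:15, 13:30–13:45, 16:30–18:15.
Quinn free within 08:00–19:00: 08:30–08:45, 09:15–09:45, 12:00–15:00, 15:15–17:45.
Yolanda ∩ Kira: 13:30–13:45, 16:30–18:15.
Yolanda ∩ Kira ∩ Keiko: 13:30–13:45, 16:30–18:15.
Yolanda ∩ Kira ∩ Keiko ∩ Quinn: 13:30–13:45, 16:30–17:45.
Restricted to 10:30–15:45: 13:30–13:45.
Total common minutes: 15.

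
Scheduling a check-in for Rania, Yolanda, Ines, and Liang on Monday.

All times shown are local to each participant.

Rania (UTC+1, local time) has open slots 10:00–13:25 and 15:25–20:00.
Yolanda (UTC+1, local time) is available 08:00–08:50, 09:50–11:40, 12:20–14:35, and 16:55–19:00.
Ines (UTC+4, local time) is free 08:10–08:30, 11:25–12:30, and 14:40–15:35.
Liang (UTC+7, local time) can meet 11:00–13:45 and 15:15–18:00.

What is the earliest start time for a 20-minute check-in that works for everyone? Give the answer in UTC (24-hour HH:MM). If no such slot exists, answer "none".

none

Rania → UTC: 09:00–12:25, 14:25–19:00.
Yolanda → UTC: 07:00–07:50, 08:50–10:40, 11:20–13:35, 15:55–18:00.
Ines → UTC: 04:10–04:30, 07:25–08:30, 10:40–11:35.
Liang → UTC: 04:00–06:45, 08:15–11:00.
Rania ∩ Yolanda: 09:00–10:40, 11:20–12:25, 15:55–18:00.
Rania ∩ Yolanda ∩ Ines: 11:20–11:35.
Rania ∩ Yolanda ∩ Ines ∩ Liang: (none).
Windows ≥ 20 min: (none).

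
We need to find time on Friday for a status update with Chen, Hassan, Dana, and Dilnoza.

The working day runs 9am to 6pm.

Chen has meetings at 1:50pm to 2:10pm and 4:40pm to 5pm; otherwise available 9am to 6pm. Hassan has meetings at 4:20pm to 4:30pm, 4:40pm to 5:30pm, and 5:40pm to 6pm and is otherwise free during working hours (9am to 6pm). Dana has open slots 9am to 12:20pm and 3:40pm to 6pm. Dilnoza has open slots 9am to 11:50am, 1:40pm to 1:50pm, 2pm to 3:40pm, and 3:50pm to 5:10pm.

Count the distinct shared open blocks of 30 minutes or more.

2

Chen free within 09:00–18:00: 09:00–13:50, 14:10–16:40, 17:00–18:00.
Hassan free within 09:00–18:00: 09:00–16:20, 16:30–16:40, 17:30–17:40.
Chen ∩ Hassan: 09:00–13:50, 14:10–16:20, 16:30–16:40, 17:30–17:40.
Chen ∩ Hassan ∩ Dana: 09:00–12:20, 15:40–16:20, 16:30–16:40, 17:30–17:40.
Chen ∩ Hassan ∩ Dana ∩ Dilnoza: 09:00–11:50, 15:50–16:20, 16:30–16:40.
Windows ≥ 30 min: 09:00–11:50, 15:50–16:20.
That's 2 windows.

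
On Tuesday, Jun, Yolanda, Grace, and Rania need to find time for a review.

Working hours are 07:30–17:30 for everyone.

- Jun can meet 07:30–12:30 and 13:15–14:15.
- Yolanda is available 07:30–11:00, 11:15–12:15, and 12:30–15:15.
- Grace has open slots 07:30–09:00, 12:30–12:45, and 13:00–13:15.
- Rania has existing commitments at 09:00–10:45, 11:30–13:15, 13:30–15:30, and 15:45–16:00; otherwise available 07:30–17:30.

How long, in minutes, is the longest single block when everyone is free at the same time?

Rania free within 07:30–17:30: 07:30–09:00, 10:45–11:30, 13:15–13:30, 15:30–15:45, 16:00–17:30.
Jun ∩ Yolanda: 07:30–11:00, 11:15–12:15, 13:15–14:15.
Jun ∩ Yolanda ∩ Grace: 07:30–09:00.
Jun ∩ Yolanda ∩ Grace ∩ Rania: 07:30–09:00.
Single common window of 90 minutes.

90 minutes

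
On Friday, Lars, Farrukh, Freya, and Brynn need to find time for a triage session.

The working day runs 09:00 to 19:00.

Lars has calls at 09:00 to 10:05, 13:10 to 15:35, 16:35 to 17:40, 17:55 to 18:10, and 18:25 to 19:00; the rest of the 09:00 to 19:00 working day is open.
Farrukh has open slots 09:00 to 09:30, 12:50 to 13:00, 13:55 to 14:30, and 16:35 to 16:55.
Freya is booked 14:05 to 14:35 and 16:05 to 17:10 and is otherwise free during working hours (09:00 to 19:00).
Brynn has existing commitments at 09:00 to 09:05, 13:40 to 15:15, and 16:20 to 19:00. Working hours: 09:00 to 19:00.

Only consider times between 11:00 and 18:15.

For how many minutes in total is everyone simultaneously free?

10 minutes

Lars free within 09:00–19:00: 10:05–13:10, 15:35–16:35, 17:40–17:55, 18:10–18:25.
Freya free within 09:00–19:00: 09:00–14:05, 14:35–16:05, 17:10–19:00.
Brynn free within 09:00–19:00: 09:05–13:40, 15:15–16:20.
Lars ∩ Farrukh: 12:50–13:00.
Lars ∩ Farrukh ∩ Freya: 12:50–13:00.
Lars ∩ Farrukh ∩ Freya ∩ Brynn: 12:50–13:00.
Restricted to 11:00–18:15: 12:50–13:00.
Total common minutes: 10.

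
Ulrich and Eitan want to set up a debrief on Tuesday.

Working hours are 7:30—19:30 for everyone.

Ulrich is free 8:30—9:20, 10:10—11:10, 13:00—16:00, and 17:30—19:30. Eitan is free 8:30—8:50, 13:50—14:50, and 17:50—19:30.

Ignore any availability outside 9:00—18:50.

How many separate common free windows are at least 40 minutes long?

Ulrich ∩ Eitan: 08:30–08:50, 13:50–14:50, 17:50–19:30.
Restricted to 09:00–18:50: 13:50–14:50, 17:50–18:50.
Windows ≥ 40 min: 13:50–14:50, 17:50–18:50.
That's 2 windows.

2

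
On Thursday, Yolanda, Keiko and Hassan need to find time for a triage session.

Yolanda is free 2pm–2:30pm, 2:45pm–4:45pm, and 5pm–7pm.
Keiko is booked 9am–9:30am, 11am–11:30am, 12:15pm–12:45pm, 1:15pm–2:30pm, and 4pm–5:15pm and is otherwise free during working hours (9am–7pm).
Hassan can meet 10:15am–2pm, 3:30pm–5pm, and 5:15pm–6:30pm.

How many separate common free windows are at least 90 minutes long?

0

Keiko free within 09:00–19:00: 09:30–11:00, 11:30–12:15, 12:45–13:15, 14:30–16:00, 17:15–19:00.
Yolanda ∩ Keiko: 14:45–16:00, 17:15–19:00.
Yolanda ∩ Keiko ∩ Hassan: 15:30–16:00, 17:15–18:30.
Windows ≥ 90 min: (none).
That's 0 windows.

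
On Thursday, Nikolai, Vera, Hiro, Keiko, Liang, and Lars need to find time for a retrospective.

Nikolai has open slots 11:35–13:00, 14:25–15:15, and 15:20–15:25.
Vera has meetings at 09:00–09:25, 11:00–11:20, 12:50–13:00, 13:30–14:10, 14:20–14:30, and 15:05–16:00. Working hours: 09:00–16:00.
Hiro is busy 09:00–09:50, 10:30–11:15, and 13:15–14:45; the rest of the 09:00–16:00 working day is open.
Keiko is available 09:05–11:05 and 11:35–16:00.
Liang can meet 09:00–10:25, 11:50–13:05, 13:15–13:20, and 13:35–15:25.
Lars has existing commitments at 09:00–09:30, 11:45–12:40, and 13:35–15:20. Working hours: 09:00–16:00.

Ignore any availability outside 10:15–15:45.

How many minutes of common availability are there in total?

Vera free within 09:00–16:00: 09:25–11:00, 11:20–12:50, 13:00–13:30, 14:10–14:20, 14:30–15:05.
Hiro free within 09:00–16:00: 09:50–10:30, 11:15–13:15, 14:45–16:00.
Lars free within 09:00–16:00: 09:30–11:45, 12:40–13:35, 15:20–16:00.
Nikolai ∩ Vera: 11:35–12:50, 14:30–15:05.
Nikolai ∩ Vera ∩ Hiro: 11:35–12:50, 14:45–15:05.
Nikolai ∩ Vera ∩ Hiro ∩ Keiko: 11:35–12:50, 14:45–15:05.
Nikolai ∩ Vera ∩ Hiro ∩ Keiko ∩ Liang: 11:50–12:50, 14:45–15:05.
Nikolai ∩ Vera ∩ Hiro ∩ Keiko ∩ Liang ∩ Lars: 12:40–12:50.
Restricted to 10:15–15:45: 12:40–12:50.
Total common minutes: 10.

10 minutes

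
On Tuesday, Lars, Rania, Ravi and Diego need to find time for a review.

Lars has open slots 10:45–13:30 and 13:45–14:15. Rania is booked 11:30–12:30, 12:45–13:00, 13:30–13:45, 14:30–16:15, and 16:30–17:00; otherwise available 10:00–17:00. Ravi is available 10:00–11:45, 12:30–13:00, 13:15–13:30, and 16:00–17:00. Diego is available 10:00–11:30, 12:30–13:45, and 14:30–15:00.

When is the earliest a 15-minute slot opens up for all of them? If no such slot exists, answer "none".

Rania free within 10:00–17:00: 10:00–11:30, 12:30–12:45, 13:00–13:30, 13:45–14:30, 16:15–16:30.
Lars ∩ Rania: 10:45–11:30, 12:30–12:45, 13:00–13:30, 13:45–14:15.
Lars ∩ Rania ∩ Ravi: 10:45–11:30, 12:30–12:45, 13:15–13:30.
Lars ∩ Rania ∩ Ravi ∩ Diego: 10:45–11:30, 12:30–12:45, 13:15–13:30.
Windows ≥ 15 min: 10:45–11:30, 12:30–12:45, 13:15–13:30.
Earliest such window starts at 10:45.

10:45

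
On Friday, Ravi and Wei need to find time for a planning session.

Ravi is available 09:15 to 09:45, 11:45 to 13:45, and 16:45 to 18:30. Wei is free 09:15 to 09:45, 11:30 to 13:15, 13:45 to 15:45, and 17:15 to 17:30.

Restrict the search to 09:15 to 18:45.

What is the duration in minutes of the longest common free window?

Ravi ∩ Wei: 09:15–09:45, 11:45–13:15, 17:15–17:30.
Restricted to 09:15–18:45: 09:15–09:45, 11:45–13:15, 17:15–17:30.
Common window lengths: 30, 90, 15 min; longest is 90.

90 minutes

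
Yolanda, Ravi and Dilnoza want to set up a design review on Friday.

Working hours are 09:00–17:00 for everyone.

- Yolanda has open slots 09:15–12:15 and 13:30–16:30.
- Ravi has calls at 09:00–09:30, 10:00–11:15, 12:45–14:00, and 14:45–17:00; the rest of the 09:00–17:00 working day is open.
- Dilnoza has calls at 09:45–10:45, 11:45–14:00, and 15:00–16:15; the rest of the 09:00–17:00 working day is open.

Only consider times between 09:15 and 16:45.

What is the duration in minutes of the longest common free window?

45 minutes

Ravi free within 09:00–17:00: 09:30–10:00, 11:15–12:45, 14:00–14:45.
Dilnoza free within 09:00–17:00: 09:00–09:45, 10:45–11:45, 14:00–15:00, 16:15–17:00.
Yolanda ∩ Ravi: 09:30–10:00, 11:15–12:15, 14:00–14:45.
Yolanda ∩ Ravi ∩ Dilnoza: 09:30–09:45, 11:15–11:45, 14:00–14:45.
Restricted to 09:15–16:45: 09:30–09:45, 11:15–11:45, 14:00–14:45.
Common window lengths: 15, 30, 45 min; longest is 45.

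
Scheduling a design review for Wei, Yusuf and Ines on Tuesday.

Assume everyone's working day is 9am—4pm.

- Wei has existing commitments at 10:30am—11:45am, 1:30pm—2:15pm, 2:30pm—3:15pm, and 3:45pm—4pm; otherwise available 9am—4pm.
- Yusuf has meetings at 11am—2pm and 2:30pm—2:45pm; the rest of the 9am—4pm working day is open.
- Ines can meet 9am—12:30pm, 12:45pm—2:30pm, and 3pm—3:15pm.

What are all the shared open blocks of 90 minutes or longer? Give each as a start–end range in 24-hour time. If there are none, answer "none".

09:00–10:30

Wei free within 09:00–16:00: 09:00–10:30, 11:45–13:30, 14:15–14:30, 15:15–15:45.
Yusuf free within 09:00–16:00: 09:00–11:00, 14:00–14:30, 14:45–16:00.
Wei ∩ Yusuf: 09:00–10:30, 14:15–14:30, 15:15–15:45.
Wei ∩ Yusuf ∩ Ines: 09:00–10:30, 14:15–14:30.
Windows ≥ 90 min: 09:00–10:30.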